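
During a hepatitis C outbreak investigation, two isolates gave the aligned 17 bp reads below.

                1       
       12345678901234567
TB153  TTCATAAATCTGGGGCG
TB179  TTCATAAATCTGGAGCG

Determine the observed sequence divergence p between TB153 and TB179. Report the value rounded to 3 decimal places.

Differing sites — 14:G/A.
There are 1 differences over 17 sites, so p = 1/17 = 0.059.

0.059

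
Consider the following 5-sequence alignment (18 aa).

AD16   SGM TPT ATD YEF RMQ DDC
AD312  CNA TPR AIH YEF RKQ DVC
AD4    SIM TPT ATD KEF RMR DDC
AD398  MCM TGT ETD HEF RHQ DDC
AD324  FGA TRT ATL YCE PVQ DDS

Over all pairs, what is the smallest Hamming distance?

3

Pairwise Hamming distances:
  AD16 vs AD312: 8
  AD16 vs AD4: 3
  AD16 vs AD398: 6
  AD16 vs AD324: 9
  AD312 vs AD4: 10
  AD312 vs AD398: 11
  AD312 vs AD324: 12
  AD4 vs AD398: 7
  AD4 vs AD324: 12
  AD398 vs AD324: 12
The smallest is 3, between AD16 and AD4.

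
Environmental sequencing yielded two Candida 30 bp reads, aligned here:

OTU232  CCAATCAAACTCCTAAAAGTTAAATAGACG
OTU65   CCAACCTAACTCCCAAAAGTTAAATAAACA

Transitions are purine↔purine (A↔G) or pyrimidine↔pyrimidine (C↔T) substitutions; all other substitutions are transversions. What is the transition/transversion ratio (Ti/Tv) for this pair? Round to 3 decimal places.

4.000

The sequences differ at positions 5 (T/C, transition), 7 (A/T, transversion), 14 (T/C, transition), 27 (G/A, transition), 30 (G/A, transition).
Of the 5 differences, 4 transitions and 1 transversion, so Ti/Tv = 4/1 = 4.000.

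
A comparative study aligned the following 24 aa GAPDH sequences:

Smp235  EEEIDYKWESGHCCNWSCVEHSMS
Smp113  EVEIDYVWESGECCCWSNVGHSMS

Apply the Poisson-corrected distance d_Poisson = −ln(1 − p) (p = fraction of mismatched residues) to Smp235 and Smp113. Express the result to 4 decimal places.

0.2877

The sequences differ at positions 2 (E/V), 7 (K/V), 12 (H/E), 15 (N/C), 18 (C/N), 20 (E/G).
p = 6/24 = 0.250000.
d = −ln(1 − 0.250000) = −ln(0.750000) = 0.2877.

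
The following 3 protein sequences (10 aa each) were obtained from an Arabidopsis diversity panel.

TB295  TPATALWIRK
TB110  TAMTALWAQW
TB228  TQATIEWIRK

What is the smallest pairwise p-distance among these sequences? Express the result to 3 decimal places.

Pairwise Hamming distances:
  TB295 vs TB110: 5
  TB295 vs TB228: 3
  TB110 vs TB228: 7
The smallest is 3 mismatches, between TB295 and TB228; p = 3/10 = 0.300.

0.300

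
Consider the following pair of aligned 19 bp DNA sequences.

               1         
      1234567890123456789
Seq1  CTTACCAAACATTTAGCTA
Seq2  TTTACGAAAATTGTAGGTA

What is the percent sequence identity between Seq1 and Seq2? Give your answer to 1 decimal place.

68.4%

The sequences differ at positions 1 (C/T), 6 (C/G), 10 (C/A), 11 (A/T), 13 (T/G), 17 (C/G).
13 of the 19 sites match, so the percent identity is 13/19 × 100 = 68.4%.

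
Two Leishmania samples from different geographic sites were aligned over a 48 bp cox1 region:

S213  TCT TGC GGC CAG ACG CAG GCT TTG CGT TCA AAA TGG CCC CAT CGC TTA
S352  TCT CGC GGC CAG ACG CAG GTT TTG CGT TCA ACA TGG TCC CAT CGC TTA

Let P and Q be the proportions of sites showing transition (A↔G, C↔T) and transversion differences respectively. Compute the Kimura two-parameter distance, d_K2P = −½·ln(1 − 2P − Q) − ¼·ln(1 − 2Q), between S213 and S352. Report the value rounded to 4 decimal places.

The sequences differ at positions 4 (T/C, transition), 20 (C/T, transition), 32 (A/C, transversion), 37 (C/T, transition).
Of the 4 differences, 3 transitions and 1 transversion over 48 sites: P = 3/48 = 0.062500, Q = 1/48 = 0.020833.
d = −0.5·ln(0.854167) − 0.25·ln(0.958334) = −0.5·(-0.157629) − 0.25·(-0.042559) = 0.0895.

0.0895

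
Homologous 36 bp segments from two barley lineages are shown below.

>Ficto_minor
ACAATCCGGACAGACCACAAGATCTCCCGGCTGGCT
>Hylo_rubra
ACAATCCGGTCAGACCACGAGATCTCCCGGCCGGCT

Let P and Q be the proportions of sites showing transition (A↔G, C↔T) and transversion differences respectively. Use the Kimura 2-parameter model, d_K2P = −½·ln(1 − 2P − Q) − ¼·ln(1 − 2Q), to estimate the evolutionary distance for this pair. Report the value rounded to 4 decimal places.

The sequences differ at positions 10 (A/T, transversion), 19 (A/G, transition), 32 (T/C, transition).
Of the 3 differences, 2 transitions and 1 transversion over 36 sites: P = 2/36 = 0.055556, Q = 1/36 = 0.027778.
d = −0.5·ln(0.861110) − 0.25·ln(0.944444) = −0.5·(-0.149533) − 0.25·(-0.057159) = 0.0891.

0.0891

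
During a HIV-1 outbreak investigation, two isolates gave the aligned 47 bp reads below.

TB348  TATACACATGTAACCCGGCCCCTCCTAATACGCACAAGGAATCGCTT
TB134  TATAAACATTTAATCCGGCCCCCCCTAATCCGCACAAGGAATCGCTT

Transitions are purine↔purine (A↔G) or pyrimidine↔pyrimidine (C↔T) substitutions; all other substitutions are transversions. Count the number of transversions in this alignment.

3

The sequences differ at positions 5 (C/A, transversion), 10 (G/T, transversion), 14 (C/T, transition), 23 (T/C, transition), 30 (A/C, transversion).
Of the 5 differences, 2 transitions and 3 transversions, so the answer is 3.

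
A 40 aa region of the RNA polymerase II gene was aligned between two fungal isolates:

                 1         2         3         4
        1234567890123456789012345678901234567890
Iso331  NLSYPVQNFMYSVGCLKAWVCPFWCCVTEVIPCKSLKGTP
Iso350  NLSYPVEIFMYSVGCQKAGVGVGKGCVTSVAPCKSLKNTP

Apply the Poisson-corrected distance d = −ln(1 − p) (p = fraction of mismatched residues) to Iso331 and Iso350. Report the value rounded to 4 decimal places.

The sequences differ at positions 7 (Q/E), 8 (N/I), 16 (L/Q), 19 (W/G), 21 (C/G), 22 (P/V), 23 (F/G), 24 (W/K), 25 (C/G), 29 (E/S), 31 (I/A), 38 (G/N).
p = 12/40 = 0.300000.
d = −ln(1 − 0.300000) = −ln(0.700000) = 0.3567.

0.3567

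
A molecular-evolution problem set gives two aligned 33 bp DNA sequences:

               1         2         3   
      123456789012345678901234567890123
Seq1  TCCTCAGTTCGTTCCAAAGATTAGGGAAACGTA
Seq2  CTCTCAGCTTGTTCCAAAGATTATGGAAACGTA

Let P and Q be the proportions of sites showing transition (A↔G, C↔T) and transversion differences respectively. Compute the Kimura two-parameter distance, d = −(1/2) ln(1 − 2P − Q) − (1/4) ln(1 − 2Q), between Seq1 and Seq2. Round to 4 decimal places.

Mismatches occur at site 1 (T/C, transition), site 2 (C/T, transition), site 8 (T/C, transition), site 10 (C/T, transition), site 24 (G/T, transversion).
Of the 5 differences, 4 transitions and 1 transversion over 33 sites: P = 4/33 = 0.121212, Q = 1/33 = 0.030303.
d = −0.5·ln(0.727273) − 0.25·ln(0.939394) = −0.5·(-0.318453) − 0.25·(-0.062520) = 0.1749.

0.1749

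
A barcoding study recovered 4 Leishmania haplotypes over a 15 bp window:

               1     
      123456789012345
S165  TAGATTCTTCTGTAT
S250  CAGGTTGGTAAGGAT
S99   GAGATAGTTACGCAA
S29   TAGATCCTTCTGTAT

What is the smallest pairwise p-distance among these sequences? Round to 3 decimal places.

Pairwise Hamming distances:
  S165 vs S250: 7
  S165 vs S99: 7
  S165 vs S29: 1
  S250 vs S99: 7
  S250 vs S29: 8
  S99 vs S29: 7
The smallest is 1 mismatch, between S165 and S29; p = 1/15 = 0.067.

0.067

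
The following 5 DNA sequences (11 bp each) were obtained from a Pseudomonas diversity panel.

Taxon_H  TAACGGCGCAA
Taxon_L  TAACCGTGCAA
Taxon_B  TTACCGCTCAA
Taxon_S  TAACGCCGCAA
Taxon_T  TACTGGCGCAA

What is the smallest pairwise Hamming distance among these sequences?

Pairwise Hamming distances:
  Taxon_H vs Taxon_L: 2
  Taxon_H vs Taxon_B: 3
  Taxon_H vs Taxon_S: 1
  Taxon_H vs Taxon_T: 2
  Taxon_L vs Taxon_B: 3
  Taxon_L vs Taxon_S: 3
  Taxon_L vs Taxon_T: 4
  Taxon_B vs Taxon_S: 4
  Taxon_B vs Taxon_T: 5
  Taxon_S vs Taxon_T: 3
The smallest is 1, between Taxon_H and Taxon_S.

1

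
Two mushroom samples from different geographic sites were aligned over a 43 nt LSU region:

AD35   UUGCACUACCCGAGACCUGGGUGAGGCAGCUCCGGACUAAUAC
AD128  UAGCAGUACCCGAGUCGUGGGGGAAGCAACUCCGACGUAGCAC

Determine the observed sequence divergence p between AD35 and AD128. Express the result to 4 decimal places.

Differing sites — 2:U/A; 6:C/G; 15:A/U; 17:C/G; 22:U/G; 25:G/A; 29:G/A; 35:G/A; 36:A/C; 37:C/G; 40:A/G; 41:U/C.
There are 12 differences over 43 sites, so p = 12/43 = 0.2791.

0.2791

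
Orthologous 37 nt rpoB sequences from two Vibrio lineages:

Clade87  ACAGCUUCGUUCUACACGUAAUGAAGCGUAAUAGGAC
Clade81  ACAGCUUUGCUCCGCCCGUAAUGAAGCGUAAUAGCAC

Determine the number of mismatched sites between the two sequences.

Differing sites — 8:C/U; 10:U/C; 13:U/C; 14:A/G; 16:A/C; 35:G/C.
That gives 6 mismatches out of 37 aligned sites, so the Hamming distance is 6.

6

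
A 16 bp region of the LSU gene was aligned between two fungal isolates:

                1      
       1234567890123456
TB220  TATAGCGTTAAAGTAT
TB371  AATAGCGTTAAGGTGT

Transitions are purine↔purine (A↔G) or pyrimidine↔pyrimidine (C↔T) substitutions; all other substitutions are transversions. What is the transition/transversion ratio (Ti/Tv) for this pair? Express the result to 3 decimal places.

Mismatches occur at site 1 (T/A, transversion), site 12 (A/G, transition), site 15 (A/G, transition).
Of the 3 differences, 2 transitions and 1 transversion, so Ti/Tv = 2/1 = 2.000.

2.000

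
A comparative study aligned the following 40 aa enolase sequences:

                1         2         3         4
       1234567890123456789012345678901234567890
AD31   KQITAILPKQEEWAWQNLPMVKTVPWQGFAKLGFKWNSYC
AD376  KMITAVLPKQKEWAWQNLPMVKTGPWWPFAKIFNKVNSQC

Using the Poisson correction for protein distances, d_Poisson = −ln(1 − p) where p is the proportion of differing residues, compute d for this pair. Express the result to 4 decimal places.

0.3216

The sequences differ at positions 2 (Q/M), 6 (I/V), 11 (E/K), 24 (V/G), 27 (Q/W), 28 (G/P), 32 (L/I), 33 (G/F), 34 (F/N), 36 (W/V), 39 (Y/Q).
p = 11/40 = 0.275000.
d = −ln(1 − 0.275000) = −ln(0.725000) = 0.3216.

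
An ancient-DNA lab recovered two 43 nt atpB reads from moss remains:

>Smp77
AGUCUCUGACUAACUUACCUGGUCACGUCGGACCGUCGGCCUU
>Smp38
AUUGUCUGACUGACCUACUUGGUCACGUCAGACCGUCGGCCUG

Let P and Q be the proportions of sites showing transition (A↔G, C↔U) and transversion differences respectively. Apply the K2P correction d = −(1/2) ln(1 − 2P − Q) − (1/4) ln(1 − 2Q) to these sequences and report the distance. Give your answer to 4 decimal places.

Mismatches occur at site 2 (G→U, transversion), site 4 (C→G, transversion), site 12 (A→G, transition), site 15 (U→C, transition), site 19 (C→U, transition), site 30 (G→A, transition), site 43 (U→G, transversion).
Of the 7 differences, 4 transitions and 3 transversions over 43 sites: P = 4/43 = 0.093023, Q = 3/43 = 0.069767.
d = −0.5·ln(0.744187) − 0.25·ln(0.860466) = −0.5·(-0.295463) − 0.25·(-0.150281) = 0.1853.

0.1853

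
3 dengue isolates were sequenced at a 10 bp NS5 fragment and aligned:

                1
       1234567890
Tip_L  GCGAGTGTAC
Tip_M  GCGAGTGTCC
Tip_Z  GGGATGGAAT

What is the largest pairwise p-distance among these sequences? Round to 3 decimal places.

0.600

Pairwise Hamming distances:
  Tip_L vs Tip_M: 1
  Tip_L vs Tip_Z: 5
  Tip_M vs Tip_Z: 6
The largest is 6 mismatches, between Tip_M and Tip_Z; p = 6/10 = 0.600.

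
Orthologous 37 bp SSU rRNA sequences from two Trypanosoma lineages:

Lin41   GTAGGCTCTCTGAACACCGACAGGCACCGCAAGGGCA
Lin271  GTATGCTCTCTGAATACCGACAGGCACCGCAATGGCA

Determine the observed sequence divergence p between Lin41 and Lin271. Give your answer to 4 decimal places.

0.0811

The sequences differ at positions 4 (G/T), 15 (C/T), 33 (G/T).
There are 3 differences over 37 sites, so p = 3/37 = 0.0811.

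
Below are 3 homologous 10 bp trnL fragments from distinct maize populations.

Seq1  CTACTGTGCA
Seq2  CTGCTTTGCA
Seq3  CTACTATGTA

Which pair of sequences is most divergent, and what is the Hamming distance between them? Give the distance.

3

Pairwise Hamming distances:
  Seq1 vs Seq2: 2
  Seq1 vs Seq3: 2
  Seq2 vs Seq3: 3
The largest is 3, between Seq2 and Seq3.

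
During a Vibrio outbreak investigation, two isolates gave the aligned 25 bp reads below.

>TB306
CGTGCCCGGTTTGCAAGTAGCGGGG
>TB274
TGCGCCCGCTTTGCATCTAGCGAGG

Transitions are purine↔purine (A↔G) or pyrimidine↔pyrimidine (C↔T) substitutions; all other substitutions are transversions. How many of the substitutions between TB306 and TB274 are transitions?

Mismatches occur at site 1 (C↔T, transition), site 3 (T↔C, transition), site 9 (G↔C, transversion), site 16 (A↔T, transversion), site 17 (G↔C, transversion), site 23 (G↔A, transition).
Of the 6 differences, 3 transitions and 3 transversions, so the answer is 3.

3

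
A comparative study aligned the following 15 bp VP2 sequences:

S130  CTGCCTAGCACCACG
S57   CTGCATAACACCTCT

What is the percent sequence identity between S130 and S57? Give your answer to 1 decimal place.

Mismatches occur at site 5 (C/A), site 8 (G/A), site 13 (A/T), site 15 (G/T).
11 of the 15 sites match, so the percent identity is 11/15 × 100 = 73.3%.

73.3%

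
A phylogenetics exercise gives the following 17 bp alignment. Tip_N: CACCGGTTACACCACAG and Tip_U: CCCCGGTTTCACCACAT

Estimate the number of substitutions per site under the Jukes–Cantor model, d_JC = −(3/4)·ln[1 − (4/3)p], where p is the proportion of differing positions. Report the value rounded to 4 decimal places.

0.2012

Differing sites — 2:A/C; 9:A/T; 17:G/T.
p = 3/17 = 0.176471.
d = −0.75 · ln(1 − (4/3)·0.176471) = −0.75 · ln(0.764705) = −0.75 · (-0.268265) = 0.2012.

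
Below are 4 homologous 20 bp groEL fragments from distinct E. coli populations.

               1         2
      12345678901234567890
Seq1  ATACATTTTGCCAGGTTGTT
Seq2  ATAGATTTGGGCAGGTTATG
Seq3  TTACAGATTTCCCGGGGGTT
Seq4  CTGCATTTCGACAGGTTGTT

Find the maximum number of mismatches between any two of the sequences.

12

Pairwise Hamming distances:
  Seq1 vs Seq2: 5
  Seq1 vs Seq3: 7
  Seq1 vs Seq4: 4
  Seq2 vs Seq3: 12
  Seq2 vs Seq4: 7
  Seq3 vs Seq4: 10
The largest is 12, between Seq2 and Seq3.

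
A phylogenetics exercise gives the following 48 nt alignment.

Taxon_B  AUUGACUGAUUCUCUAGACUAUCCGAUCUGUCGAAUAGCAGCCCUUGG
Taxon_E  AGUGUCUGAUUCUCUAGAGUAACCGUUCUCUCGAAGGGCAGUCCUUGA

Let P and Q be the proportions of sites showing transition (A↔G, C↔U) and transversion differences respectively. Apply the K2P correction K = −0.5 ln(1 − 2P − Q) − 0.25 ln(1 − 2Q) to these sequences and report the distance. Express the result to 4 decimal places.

0.2441

Mismatches occur at site 2 (U→G, transversion), site 5 (A→U, transversion), site 19 (C→G, transversion), site 22 (U→A, transversion), site 26 (A→U, transversion), site 30 (G→C, transversion), site 36 (U→G, transversion), site 37 (A→G, transition), site 42 (C→U, transition), site 48 (G→A, transition).
Of the 10 differences, 3 transitions and 7 transversions over 48 sites: P = 3/48 = 0.062500, Q = 7/48 = 0.145833.
d = −0.5·ln(0.729167) − 0.25·ln(0.708334) = −0.5·(-0.315852) − 0.25·(-0.344840) = 0.2441.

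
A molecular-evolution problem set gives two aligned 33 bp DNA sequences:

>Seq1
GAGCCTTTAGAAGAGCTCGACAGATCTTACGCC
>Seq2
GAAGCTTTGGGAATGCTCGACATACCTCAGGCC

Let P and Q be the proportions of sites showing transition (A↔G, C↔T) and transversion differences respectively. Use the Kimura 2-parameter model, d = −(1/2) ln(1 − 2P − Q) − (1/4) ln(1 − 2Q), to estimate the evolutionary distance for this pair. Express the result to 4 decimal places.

Mismatches occur at site 3 (G/A, transition), site 4 (C/G, transversion), site 9 (A/G, transition), site 11 (A/G, transition), site 13 (G/A, transition), site 14 (A/T, transversion), site 23 (G/T, transversion), site 25 (T/C, transition), site 28 (T/C, transition), site 30 (C/G, transversion).
Of the 10 differences, 6 transitions and 4 transversions over 33 sites: P = 6/33 = 0.181818, Q = 4/33 = 0.121212.
d = −0.5·ln(0.515152) − 0.25·ln(0.757576) = −0.5·(-0.663293) − 0.25·(-0.277631) = 0.4011.

0.4011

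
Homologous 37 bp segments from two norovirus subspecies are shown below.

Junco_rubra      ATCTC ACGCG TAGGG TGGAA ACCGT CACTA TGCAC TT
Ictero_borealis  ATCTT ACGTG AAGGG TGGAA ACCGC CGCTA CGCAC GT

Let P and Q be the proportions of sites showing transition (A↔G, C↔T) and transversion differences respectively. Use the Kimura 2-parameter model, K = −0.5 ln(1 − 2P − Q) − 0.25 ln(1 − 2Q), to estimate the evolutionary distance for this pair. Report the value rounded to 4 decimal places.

The sequences differ at positions 5 (C/T, transition), 9 (C/T, transition), 11 (T/A, transversion), 25 (T/C, transition), 27 (A/G, transition), 31 (T/C, transition), 36 (T/G, transversion).
Of the 7 differences, 5 transitions and 2 transversions over 37 sites: P = 5/37 = 0.135135, Q = 2/37 = 0.054054.
d = −0.5·ln(0.675676) − 0.25·ln(0.891892) = −0.5·(-0.392042) − 0.25·(-0.114410) = 0.2246.

0.2246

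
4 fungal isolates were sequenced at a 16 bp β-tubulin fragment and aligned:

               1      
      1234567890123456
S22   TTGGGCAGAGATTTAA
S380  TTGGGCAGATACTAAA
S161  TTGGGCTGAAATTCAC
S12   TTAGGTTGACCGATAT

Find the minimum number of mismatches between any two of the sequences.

3

Pairwise Hamming distances:
  S22 vs S380: 3
  S22 vs S161: 4
  S22 vs S12: 8
  S380 vs S161: 5
  S380 vs S12: 9
  S161 vs S12: 8
The smallest is 3, between S22 and S380.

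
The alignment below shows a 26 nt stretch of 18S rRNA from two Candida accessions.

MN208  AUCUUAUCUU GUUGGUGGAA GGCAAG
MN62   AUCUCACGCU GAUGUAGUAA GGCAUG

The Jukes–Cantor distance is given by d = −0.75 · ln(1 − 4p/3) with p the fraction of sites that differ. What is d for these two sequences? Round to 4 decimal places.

0.4643

The sequences differ at positions 5 (U/C), 7 (U/C), 8 (C/G), 9 (U/C), 12 (U/A), 15 (G/U), 16 (U/A), 18 (G/U), 25 (A/U).
p = 9/26 = 0.346154.
d = −0.75 · ln(1 − (4/3)·0.346154) = −0.75 · ln(0.538461) = −0.75 · (-0.619040) = 0.4643.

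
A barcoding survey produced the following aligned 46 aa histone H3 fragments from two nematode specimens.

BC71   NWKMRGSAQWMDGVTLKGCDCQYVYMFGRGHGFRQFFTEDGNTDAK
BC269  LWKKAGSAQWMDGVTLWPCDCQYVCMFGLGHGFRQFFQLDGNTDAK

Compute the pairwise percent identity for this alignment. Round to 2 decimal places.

80.43%

The sequences differ at positions 1 (N/L), 4 (M/K), 5 (R/A), 17 (K/W), 18 (G/P), 25 (Y/C), 29 (R/L), 38 (T/Q), 39 (E/L).
37 of the 46 sites match, so the percent identity is 37/46 × 100 = 80.43%.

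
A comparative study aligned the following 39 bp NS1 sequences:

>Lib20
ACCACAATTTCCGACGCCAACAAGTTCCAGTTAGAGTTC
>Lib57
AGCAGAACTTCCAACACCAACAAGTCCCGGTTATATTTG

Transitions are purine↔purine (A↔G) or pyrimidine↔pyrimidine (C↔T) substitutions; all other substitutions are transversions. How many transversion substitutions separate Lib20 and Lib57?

5

The sequences differ at positions 2 (C/G, transversion), 5 (C/G, transversion), 8 (T/C, transition), 13 (G/A, transition), 16 (G/A, transition), 26 (T/C, transition), 29 (A/G, transition), 34 (G/T, transversion), 36 (G/T, transversion), 39 (C/G, transversion).
Of the 10 differences, 5 transitions and 5 transversions, so the answer is 5.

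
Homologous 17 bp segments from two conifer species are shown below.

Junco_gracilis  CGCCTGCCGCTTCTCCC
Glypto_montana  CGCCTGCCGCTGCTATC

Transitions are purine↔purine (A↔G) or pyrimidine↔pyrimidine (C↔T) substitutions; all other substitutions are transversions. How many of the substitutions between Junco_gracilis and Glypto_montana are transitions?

1

Mismatches occur at site 12 (T→G, transversion), site 15 (C→A, transversion), site 16 (C→T, transition).
Of the 3 differences, 1 transition and 2 transversions, so the answer is 1.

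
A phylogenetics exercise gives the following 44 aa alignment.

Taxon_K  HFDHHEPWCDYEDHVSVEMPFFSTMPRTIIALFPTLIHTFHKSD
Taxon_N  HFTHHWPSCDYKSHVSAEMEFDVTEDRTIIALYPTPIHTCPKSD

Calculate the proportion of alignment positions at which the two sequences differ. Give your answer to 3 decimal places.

The sequences differ at positions 3 (D/T), 6 (E/W), 8 (W/S), 12 (E/K), 13 (D/S), 17 (V/A), 20 (P/E), 22 (F/D), 23 (S/V), 25 (M/E), 26 (P/D), 33 (F/Y), 36 (L/P), 40 (F/C), 41 (H/P).
There are 15 differences over 44 sites, so p = 15/44 = 0.341.

0.341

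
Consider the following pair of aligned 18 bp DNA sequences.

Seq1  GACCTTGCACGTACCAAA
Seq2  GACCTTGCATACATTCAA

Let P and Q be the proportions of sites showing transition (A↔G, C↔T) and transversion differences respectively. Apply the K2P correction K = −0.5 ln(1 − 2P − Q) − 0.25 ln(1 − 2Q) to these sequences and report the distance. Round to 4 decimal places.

0.5017

Mismatches occur at site 10 (C↔T, transition), site 11 (G↔A, transition), site 12 (T↔C, transition), site 14 (C↔T, transition), site 15 (C↔T, transition), site 16 (A↔C, transversion).
Of the 6 differences, 5 transitions and 1 transversion over 18 sites: P = 5/18 = 0.277778, Q = 1/18 = 0.055556.
d = −0.5·ln(0.388888) − 0.25·ln(0.888888) = −0.5·(-0.944464) − 0.25·(-0.117784) = 0.5017.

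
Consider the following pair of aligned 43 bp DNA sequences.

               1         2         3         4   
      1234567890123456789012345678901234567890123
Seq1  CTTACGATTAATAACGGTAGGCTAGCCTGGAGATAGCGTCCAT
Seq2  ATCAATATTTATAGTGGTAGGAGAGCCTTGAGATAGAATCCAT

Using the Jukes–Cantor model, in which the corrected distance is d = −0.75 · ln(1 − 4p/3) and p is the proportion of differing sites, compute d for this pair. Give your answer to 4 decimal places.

0.3490

Mismatches occur at site 1 (C/A), site 3 (T/C), site 5 (C/A), site 6 (G/T), site 10 (A/T), site 14 (A/G), site 15 (C/T), site 22 (C/A), site 23 (T/G), site 29 (G/T), site 37 (C/A), site 38 (G/A).
p = 12/43 = 0.279070.
d = −0.75 · ln(1 − (4/3)·0.279070) = −0.75 · ln(0.627907) = −0.75 · (-0.465363) = 0.3490.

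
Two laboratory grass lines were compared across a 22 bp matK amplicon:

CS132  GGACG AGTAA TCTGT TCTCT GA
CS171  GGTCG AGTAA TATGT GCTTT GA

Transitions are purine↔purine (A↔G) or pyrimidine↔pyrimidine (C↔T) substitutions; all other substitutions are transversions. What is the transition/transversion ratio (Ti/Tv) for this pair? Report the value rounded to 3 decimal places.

Differing sites — 3:A/T (Tv); 12:C/A (Tv); 16:T/G (Tv); 19:C/T (Ti).
Of the 4 differences, 1 transition and 3 transversions, so Ti/Tv = 1/3 = 0.333.

0.333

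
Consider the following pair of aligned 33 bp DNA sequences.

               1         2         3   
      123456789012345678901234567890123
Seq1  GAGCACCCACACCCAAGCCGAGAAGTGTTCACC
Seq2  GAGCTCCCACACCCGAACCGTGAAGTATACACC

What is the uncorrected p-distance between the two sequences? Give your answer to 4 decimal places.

Mismatches occur at site 5 (A→T), site 15 (A→G), site 17 (G→A), site 21 (A→T), site 27 (G→A), site 29 (T→A).
There are 6 differences over 33 sites, so p = 6/33 = 0.1818.

0.1818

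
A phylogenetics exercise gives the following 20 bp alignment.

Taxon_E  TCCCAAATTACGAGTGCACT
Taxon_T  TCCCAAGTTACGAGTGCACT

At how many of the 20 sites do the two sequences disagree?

Differing sites — 7:A/G.
That gives 1 mismatch out of 20 aligned sites, so the Hamming distance is 1.

1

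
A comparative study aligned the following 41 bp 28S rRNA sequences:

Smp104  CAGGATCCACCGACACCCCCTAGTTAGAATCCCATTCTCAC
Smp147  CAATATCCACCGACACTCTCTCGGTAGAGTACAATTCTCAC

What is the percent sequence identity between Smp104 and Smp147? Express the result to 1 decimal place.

78.0%

The sequences differ at positions 3 (G/A), 4 (G/T), 17 (C/T), 19 (C/T), 22 (A/C), 24 (T/G), 29 (A/G), 31 (C/A), 33 (C/A).
32 of the 41 sites match, so the percent identity is 32/41 × 100 = 78.0%.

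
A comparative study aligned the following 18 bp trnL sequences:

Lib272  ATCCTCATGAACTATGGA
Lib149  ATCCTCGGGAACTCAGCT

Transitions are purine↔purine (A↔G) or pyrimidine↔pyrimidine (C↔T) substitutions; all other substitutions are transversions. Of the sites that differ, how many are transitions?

1

Mismatches occur at site 7 (A↔G, transition), site 8 (T↔G, transversion), site 14 (A↔C, transversion), site 15 (T↔A, transversion), site 17 (G↔C, transversion), site 18 (A↔T, transversion).
Of the 6 differences, 1 transition and 5 transversions, so the answer is 1.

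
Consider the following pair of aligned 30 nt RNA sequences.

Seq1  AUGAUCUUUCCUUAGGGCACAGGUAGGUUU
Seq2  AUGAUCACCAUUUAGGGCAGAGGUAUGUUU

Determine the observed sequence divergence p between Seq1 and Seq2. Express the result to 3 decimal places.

The sequences differ at positions 7 (U/A), 8 (U/C), 9 (U/C), 10 (C/A), 11 (C/U), 20 (C/G), 26 (G/U).
There are 7 differences over 30 sites, so p = 7/30 = 0.233.

0.233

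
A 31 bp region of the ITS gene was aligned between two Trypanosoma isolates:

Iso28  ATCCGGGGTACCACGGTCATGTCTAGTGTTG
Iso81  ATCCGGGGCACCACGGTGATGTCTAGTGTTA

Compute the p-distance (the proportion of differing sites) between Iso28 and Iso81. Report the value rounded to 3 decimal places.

The sequences differ at positions 9 (T/C), 18 (C/G), 31 (G/A).
There are 3 differences over 31 sites, so p = 3/31 = 0.097.

0.097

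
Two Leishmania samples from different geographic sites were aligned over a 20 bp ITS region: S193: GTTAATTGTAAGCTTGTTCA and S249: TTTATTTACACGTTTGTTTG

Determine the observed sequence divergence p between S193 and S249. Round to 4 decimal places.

0.4000

Mismatches occur at site 1 (G→T), site 5 (A→T), site 8 (G→A), site 9 (T→C), site 11 (A→C), site 13 (C→T), site 19 (C→T), site 20 (A→G).
There are 8 differences over 20 sites, so p = 8/20 = 0.4000.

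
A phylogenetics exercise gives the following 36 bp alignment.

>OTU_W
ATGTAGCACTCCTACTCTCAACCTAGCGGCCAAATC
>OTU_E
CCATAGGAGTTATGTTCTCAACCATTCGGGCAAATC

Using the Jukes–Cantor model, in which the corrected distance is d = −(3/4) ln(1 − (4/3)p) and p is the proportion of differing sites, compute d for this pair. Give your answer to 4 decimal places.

Differing sites — 1:A/C; 2:T/C; 3:G/A; 7:C/G; 9:C/G; 11:C/T; 12:C/A; 14:A/G; 15:C/T; 24:T/A; 25:A/T; 26:G/T; 30:C/G.
p = 13/36 = 0.361111.
d = −0.75 · ln(1 − (4/3)·0.361111) = −0.75 · ln(0.518519) = −0.75 · (-0.656779) = 0.4926.

0.4926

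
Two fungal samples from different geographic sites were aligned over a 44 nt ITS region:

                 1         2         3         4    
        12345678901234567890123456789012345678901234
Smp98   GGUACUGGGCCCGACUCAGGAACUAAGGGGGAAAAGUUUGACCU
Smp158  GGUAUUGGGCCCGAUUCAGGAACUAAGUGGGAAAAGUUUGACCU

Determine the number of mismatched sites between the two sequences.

3

The sequences differ at positions 5 (C/U), 15 (C/U), 28 (G/U).
That gives 3 mismatches out of 44 aligned sites, so the Hamming distance is 3.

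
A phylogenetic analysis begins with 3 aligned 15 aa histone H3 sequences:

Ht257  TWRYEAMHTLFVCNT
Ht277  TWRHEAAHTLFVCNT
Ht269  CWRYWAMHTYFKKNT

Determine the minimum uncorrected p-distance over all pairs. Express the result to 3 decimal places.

0.133

Pairwise Hamming distances:
  Ht257 vs Ht277: 2
  Ht257 vs Ht269: 5
  Ht277 vs Ht269: 7
The smallest is 2 mismatches, between Ht257 and Ht277; p = 2/15 = 0.133.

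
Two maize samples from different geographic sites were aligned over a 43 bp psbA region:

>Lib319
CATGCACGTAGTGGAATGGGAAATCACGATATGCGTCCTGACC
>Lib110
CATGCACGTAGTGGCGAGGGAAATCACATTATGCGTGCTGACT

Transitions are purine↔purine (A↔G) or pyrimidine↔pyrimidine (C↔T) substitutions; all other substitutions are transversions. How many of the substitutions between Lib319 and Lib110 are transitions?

3

The sequences differ at positions 15 (A/C, transversion), 16 (A/G, transition), 17 (T/A, transversion), 28 (G/A, transition), 29 (A/T, transversion), 37 (C/G, transversion), 43 (C/T, transition).
Of the 7 differences, 3 transitions and 4 transversions, so the answer is 3.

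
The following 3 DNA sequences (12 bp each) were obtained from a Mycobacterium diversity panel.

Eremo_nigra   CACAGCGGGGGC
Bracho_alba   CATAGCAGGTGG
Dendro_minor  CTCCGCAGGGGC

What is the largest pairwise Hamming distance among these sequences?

5

Pairwise Hamming distances:
  Eremo_nigra vs Bracho_alba: 4
  Eremo_nigra vs Dendro_minor: 3
  Bracho_alba vs Dendro_minor: 5
The largest is 5, between Bracho_alba and Dendro_minor.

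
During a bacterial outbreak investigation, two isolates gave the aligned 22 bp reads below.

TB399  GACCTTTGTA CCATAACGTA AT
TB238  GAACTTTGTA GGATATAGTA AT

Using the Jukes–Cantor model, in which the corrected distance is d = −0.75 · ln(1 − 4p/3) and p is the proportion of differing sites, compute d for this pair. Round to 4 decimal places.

0.2708

Mismatches occur at site 3 (C↔A), site 11 (C↔G), site 12 (C↔G), site 16 (A↔T), site 17 (C↔A).
p = 5/22 = 0.227273.
d = −0.75 · ln(1 − (4/3)·0.227273) = −0.75 · ln(0.696969) = −0.75 · (-0.361014) = 0.2708.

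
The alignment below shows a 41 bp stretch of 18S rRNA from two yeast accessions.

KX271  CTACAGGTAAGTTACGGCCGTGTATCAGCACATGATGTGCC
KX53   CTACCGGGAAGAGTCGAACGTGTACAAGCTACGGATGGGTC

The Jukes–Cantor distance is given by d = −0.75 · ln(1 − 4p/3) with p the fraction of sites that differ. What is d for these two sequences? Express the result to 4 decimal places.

The sequences differ at positions 5 (A/C), 8 (T/G), 12 (T/A), 13 (T/G), 14 (A/T), 17 (G/A), 18 (C/A), 25 (T/C), 26 (C/A), 30 (A/T), 31 (C/A), 32 (A/C), 33 (T/G), 38 (T/G), 40 (C/T).
p = 15/41 = 0.365854.
d = −0.75 · ln(1 − (4/3)·0.365854) = −0.75 · ln(0.512195) = −0.75 · (-0.669050) = 0.5018.

0.5018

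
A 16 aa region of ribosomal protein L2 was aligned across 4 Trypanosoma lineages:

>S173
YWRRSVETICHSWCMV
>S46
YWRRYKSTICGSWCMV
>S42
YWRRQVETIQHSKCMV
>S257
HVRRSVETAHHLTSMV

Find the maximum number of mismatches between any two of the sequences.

Pairwise Hamming distances:
  S173 vs S46: 4
  S173 vs S42: 3
  S173 vs S257: 7
  S46 vs S42: 6
  S46 vs S257: 11
  S42 vs S257: 8
The largest is 11, between S46 and S257.

11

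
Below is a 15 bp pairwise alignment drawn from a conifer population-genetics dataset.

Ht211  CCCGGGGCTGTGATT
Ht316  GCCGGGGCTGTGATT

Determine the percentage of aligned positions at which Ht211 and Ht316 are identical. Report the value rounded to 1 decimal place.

93.3%

A single mismatch occurs at site 1 (C↔G).
14 of the 15 sites match, so the percent identity is 14/15 × 100 = 93.3%.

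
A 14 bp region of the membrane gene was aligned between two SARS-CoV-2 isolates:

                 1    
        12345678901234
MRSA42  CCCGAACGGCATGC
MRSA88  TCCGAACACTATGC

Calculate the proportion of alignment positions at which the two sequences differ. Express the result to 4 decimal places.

The sequences differ at positions 1 (C/T), 8 (G/A), 9 (G/C), 10 (C/T).
There are 4 differences over 14 sites, so p = 4/14 = 0.2857.

0.2857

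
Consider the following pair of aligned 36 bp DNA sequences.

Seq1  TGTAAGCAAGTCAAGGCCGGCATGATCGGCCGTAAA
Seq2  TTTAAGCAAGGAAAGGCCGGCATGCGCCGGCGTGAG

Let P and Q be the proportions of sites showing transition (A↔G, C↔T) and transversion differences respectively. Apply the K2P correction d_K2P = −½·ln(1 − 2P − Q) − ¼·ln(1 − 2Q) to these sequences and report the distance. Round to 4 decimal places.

Differing sites — 2:G/T (Tv); 11:T/G (Tv); 12:C/A (Tv); 25:A/C (Tv); 26:T/G (Tv); 28:G/C (Tv); 30:C/G (Tv); 34:A/G (Ti); 36:A/G (Ti).
Of the 9 differences, 2 transitions and 7 transversions over 36 sites: P = 2/36 = 0.055556, Q = 7/36 = 0.194444.
d = −0.5·ln(0.694444) − 0.25·ln(0.611112) = −0.5·(-0.364644) − 0.25·(-0.492475) = 0.3054.

0.3054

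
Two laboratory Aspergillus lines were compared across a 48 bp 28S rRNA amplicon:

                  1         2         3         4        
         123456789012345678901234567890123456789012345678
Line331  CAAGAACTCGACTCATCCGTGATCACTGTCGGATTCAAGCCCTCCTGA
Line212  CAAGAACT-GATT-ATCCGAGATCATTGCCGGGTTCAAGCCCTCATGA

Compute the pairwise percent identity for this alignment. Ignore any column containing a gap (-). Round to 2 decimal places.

86.96%

Excluding the 2 gap columns leaves 46 comparable sites.
The sequences differ at positions 12 (C/T), 20 (T/A), 26 (C/T), 29 (T/C), 33 (A/G), 45 (C/A).
40 of the 46 comparable sites match, so the percent identity is 40/46 × 100 = 86.96%.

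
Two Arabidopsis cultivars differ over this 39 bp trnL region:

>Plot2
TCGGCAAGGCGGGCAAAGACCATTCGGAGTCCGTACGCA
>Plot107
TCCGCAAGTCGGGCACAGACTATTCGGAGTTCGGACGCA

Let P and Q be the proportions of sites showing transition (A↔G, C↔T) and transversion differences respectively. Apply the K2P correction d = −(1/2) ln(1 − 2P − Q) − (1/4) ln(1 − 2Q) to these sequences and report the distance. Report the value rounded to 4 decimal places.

0.1722

Mismatches occur at site 3 (G/C, transversion), site 9 (G/T, transversion), site 16 (A/C, transversion), site 21 (C/T, transition), site 31 (C/T, transition), site 34 (T/G, transversion).
Of the 6 differences, 2 transitions and 4 transversions over 39 sites: P = 2/39 = 0.051282, Q = 4/39 = 0.102564.
d = −0.5·ln(0.794872) − 0.25·ln(0.794872) = −0.5·(-0.229574) − 0.25·(-0.229574) = 0.1722.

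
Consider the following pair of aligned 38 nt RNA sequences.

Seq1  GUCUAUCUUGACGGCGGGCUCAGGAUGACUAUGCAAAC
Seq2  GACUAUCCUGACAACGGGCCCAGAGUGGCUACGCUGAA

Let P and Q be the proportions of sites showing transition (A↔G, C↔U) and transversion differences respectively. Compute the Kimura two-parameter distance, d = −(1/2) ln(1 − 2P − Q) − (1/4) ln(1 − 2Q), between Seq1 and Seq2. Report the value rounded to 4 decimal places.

Mismatches occur at site 2 (U/A, transversion), site 8 (U/C, transition), site 13 (G/A, transition), site 14 (G/A, transition), site 20 (U/C, transition), site 24 (G/A, transition), site 25 (A/G, transition), site 28 (A/G, transition), site 32 (U/C, transition), site 35 (A/U, transversion), site 36 (A/G, transition), site 38 (C/A, transversion).
Of the 12 differences, 9 transitions and 3 transversions over 38 sites: P = 9/38 = 0.236842, Q = 3/38 = 0.078947.
d = −0.5·ln(0.447369) − 0.25·ln(0.842106) = −0.5·(-0.804372) − 0.25·(-0.171849) = 0.4451.

0.4451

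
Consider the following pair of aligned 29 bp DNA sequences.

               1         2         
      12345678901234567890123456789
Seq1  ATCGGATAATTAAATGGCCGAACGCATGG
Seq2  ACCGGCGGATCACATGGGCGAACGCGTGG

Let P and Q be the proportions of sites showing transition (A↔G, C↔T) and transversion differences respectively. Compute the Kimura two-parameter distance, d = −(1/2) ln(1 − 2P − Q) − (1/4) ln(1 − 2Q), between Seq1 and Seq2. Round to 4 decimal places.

0.3477

Differing sites — 2:T/C (Ti); 6:A/C (Tv); 7:T/G (Tv); 8:A/G (Ti); 11:T/C (Ti); 13:A/C (Tv); 18:C/G (Tv); 26:A/G (Ti).
Of the 8 differences, 4 transitions and 4 transversions over 29 sites: P = 4/29 = 0.137931, Q = 4/29 = 0.137931.
d = −0.5·ln(0.586207) − 0.25·ln(0.724138) = −0.5·(-0.534082) − 0.25·(-0.322773) = 0.3477.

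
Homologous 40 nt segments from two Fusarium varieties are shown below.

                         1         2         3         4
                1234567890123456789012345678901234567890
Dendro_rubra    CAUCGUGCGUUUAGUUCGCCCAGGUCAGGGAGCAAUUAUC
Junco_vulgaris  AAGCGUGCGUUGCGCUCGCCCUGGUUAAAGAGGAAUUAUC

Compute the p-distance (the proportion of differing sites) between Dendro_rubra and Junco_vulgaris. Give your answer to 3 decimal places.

Differing sites — 1:C/A; 3:U/G; 12:U/G; 13:A/C; 15:U/C; 22:A/U; 26:C/U; 28:G/A; 29:G/A; 33:C/G.
There are 10 differences over 40 sites, so p = 10/40 = 0.250.

0.250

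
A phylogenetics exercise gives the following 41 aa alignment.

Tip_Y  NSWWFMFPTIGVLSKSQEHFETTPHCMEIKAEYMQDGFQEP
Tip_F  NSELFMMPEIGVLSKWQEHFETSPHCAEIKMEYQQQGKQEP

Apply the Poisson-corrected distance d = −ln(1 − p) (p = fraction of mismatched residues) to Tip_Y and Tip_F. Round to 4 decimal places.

0.3124

Differing sites — 3:W/E; 4:W/L; 7:F/M; 9:T/E; 16:S/W; 23:T/S; 27:M/A; 31:A/M; 34:M/Q; 36:D/Q; 38:F/K.
p = 11/41 = 0.268293.
d = −ln(1 − 0.268293) = −ln(0.731707) = 0.3124.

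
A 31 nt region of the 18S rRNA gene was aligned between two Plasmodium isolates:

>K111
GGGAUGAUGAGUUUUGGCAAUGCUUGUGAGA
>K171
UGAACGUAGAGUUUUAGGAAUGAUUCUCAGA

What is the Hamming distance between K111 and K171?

10

Mismatches occur at site 1 (G↔U), site 3 (G↔A), site 5 (U↔C), site 7 (A↔U), site 8 (U↔A), site 16 (G↔A), site 18 (C↔G), site 23 (C↔A), site 26 (G↔C), site 28 (G↔C).
That gives 10 mismatches out of 31 aligned sites, so the Hamming distance is 10.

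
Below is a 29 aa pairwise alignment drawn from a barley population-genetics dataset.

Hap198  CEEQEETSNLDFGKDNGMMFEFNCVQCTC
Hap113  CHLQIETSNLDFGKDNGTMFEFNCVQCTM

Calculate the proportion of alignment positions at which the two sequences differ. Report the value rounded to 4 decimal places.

The sequences differ at positions 2 (E/H), 3 (E/L), 5 (E/I), 18 (M/T), 29 (C/M).
There are 5 differences over 29 sites, so p = 5/29 = 0.1724.

0.1724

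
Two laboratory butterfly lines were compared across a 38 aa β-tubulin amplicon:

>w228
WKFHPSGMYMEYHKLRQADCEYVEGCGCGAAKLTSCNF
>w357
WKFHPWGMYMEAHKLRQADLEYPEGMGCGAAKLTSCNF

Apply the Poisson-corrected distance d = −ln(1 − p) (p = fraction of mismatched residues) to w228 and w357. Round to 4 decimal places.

Mismatches occur at site 6 (S↔W), site 12 (Y↔A), site 20 (C↔L), site 23 (V↔P), site 26 (C↔M).
p = 5/38 = 0.131579.
d = −ln(1 − 0.131579) = −ln(0.868421) = 0.1411.

0.1411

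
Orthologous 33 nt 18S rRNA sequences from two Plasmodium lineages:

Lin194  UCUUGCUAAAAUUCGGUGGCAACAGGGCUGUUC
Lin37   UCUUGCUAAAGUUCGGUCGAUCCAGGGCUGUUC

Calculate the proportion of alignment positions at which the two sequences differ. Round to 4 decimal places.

0.1515

Mismatches occur at site 11 (A/G), site 18 (G/C), site 20 (C/A), site 21 (A/U), site 22 (A/C).
There are 5 differences over 33 sites, so p = 5/33 = 0.1515.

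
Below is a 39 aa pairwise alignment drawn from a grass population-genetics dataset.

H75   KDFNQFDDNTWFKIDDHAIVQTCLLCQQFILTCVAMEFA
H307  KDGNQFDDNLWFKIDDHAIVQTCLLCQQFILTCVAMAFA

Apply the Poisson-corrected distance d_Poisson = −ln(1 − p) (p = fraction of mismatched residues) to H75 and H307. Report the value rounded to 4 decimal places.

0.0800

The sequences differ at positions 3 (F/G), 10 (T/L), 37 (E/A).
p = 3/39 = 0.076923.
d = −ln(1 − 0.076923) = −ln(0.923077) = 0.0800.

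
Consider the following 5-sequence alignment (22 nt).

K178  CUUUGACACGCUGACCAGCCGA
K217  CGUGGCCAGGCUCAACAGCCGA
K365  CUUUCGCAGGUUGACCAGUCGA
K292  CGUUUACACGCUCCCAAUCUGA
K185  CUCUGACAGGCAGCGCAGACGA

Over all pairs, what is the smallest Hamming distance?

Pairwise Hamming distances:
  K178 vs K217: 6
  K178 vs K365: 5
  K178 vs K292: 7
  K178 vs K185: 6
  K217 vs K365: 8
  K217 vs K292: 9
  K217 vs K185: 9
  K365 vs K292: 11
  K365 vs K185: 8
  K292 vs K185: 11
The smallest is 5, between K178 and K365.

5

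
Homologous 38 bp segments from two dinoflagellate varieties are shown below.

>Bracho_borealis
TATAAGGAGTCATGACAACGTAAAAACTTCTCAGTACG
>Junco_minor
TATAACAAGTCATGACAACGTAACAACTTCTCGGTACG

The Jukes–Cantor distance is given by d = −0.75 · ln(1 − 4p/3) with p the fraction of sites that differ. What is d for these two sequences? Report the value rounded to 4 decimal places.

Mismatches occur at site 6 (G→C), site 7 (G→A), site 24 (A→C), site 33 (A→G).
p = 4/38 = 0.105263.
d = −0.75 · ln(1 − (4/3)·0.105263) = −0.75 · ln(0.859649) = −0.75 · (-0.151231) = 0.1134.

0.1134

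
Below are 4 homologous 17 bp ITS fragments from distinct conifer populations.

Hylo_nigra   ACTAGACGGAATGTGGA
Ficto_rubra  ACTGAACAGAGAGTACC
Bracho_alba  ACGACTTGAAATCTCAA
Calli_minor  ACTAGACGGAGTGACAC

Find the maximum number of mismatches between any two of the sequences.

Pairwise Hamming distances:
  Hylo_nigra vs Ficto_rubra: 8
  Hylo_nigra vs Bracho_alba: 8
  Hylo_nigra vs Calli_minor: 5
  Ficto_rubra vs Bracho_alba: 13
  Ficto_rubra vs Calli_minor: 7
  Bracho_alba vs Calli_minor: 9
The largest is 13, between Ficto_rubra and Bracho_alba.

13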